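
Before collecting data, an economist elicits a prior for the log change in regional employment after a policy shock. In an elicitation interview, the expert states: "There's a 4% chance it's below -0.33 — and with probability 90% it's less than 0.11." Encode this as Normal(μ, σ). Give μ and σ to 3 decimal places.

The p-quantile of Normal(μ,σ) is μ + z_p·σ, with z_{0.04} = -1.751 and z_{0.9} = 1.282.
Eliminate σ: μ = (z₂·x₁ − z₁·x₂)/(z₂ − z₁) = (1.282·-0.33 − (-1.751)·0.11)/3.032 = -0.076.
Then σ = (x₂ − x₁)/(z₂ − z₁) = (0.11 − -0.33)/3.032 = 0.145.

μ = -0.076, σ = 0.145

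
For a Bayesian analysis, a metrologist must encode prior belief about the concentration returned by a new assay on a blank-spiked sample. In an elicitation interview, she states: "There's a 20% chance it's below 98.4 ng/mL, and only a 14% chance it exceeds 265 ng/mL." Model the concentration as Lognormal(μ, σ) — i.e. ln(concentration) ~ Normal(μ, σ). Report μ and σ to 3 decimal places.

μ ≈ 5.023, σ ≈ 0.515

If T ~ Lognormal(μ,σ) then ln T ~ Normal(μ,σ), so the p-quantile of ln T is μ + z_p·σ.
ln(98.4) = 4.589 and ln(265) = 5.58; z_{0.2} = -0.8416, z_{0.86} = 1.08.
σ = (5.58 − 4.589)/(1.08 − (-0.8416)) = 0.515.
μ = 4.589 − (-0.8416)·0.515 = 5.023.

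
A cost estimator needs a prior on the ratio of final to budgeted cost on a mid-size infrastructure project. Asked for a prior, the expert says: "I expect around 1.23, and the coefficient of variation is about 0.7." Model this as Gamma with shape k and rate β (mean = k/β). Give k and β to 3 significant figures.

For Gamma(k, rate β): mean = k/β, variance = k/β², so CV = 1/√k.
CV = 0.7, hence k = 1/CV² = 2.04.
Then β = k/mean = 2.04/1.23 = 1.66.

k ≈ 2.04, β ≈ 1.66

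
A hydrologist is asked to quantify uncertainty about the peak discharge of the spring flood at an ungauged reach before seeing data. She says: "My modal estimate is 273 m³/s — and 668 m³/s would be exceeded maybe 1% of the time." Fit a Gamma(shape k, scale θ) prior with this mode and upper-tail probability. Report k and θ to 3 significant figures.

k ≈ 6.89, θ ≈ 46.4

Gamma(k,θ) with k>1 has mode (k−1)θ, so θ = 273/(k−1).
Need P(X < 668) = 0.99 with θ tied to k this way. Start at k = 2, θ = 273: P(X<668) ≈ 0.702.
Too low — raise k to concentrate. Iterating converges to k ≈ 6.89.
Then θ = 273/(6.89−1) ≈ 46.4.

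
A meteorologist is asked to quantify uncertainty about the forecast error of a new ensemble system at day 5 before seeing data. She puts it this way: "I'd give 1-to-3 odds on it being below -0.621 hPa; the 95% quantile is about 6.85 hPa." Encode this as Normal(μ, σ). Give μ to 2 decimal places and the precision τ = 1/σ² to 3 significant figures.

μ = 1.55, τ = 0.0964

For Normal(μ,σ), the p-quantile is μ + z_p·σ. Here z_{0.25} = -0.6745, z_{0.95} = 1.645.
So -0.621 = μ − 0.6745σ and 6.85 = μ + 1.645σ.
Subtracting: σ = (6.85 − -0.621)/(1.645 − (-0.6745)) = 3.22.
Then μ = -0.621 − (-0.6745)·3.22 = 1.55.
Precision τ = 1/σ² = 1/3.221² = 0.0964.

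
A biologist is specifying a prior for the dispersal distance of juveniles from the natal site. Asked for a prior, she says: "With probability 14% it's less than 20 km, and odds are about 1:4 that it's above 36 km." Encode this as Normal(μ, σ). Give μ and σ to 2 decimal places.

μ = 28.99, σ = 8.32

For Normal(μ,σ), the p-quantile is μ + z_p·σ. Here z_{0.14} = -1.08, z_{0.8} = 0.8416.
So 20 = μ − 1.08σ and 36 = μ + 0.8416σ.
Subtracting: σ = (36 − 20)/(0.8416 − (-1.08)) = 8.32.
Then μ = 20 − (-1.08)·8.32 = 28.99.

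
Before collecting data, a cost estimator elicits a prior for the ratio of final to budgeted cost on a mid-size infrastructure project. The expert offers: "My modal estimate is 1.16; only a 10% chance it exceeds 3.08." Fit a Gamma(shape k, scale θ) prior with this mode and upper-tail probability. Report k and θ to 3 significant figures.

Gamma(k,θ) with k>1 has mode (k−1)θ, so θ = 1.16/(k−1).
Need P(X < 3.08) = 0.9 with θ tied to k this way. Start at k = 2, θ = 1.16: P(X<3.08) ≈ 0.743.
Too low — raise k to concentrate. Iterating converges to k ≈ 3.01.
Then θ = 1.16/(3.01−1) ≈ 0.577.

k ≈ 3.01, θ ≈ 0.577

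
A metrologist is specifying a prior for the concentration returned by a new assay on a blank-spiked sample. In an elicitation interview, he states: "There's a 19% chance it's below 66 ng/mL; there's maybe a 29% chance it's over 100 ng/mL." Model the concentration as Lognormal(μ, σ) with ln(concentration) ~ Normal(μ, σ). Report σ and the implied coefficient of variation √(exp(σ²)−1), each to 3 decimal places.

If T ~ Lognormal(μ,σ) then ln T ~ Normal(μ,σ), so the p-quantile of ln T is μ + z_p·σ.
ln(66) = 4.19 and ln(100) = 4.605; z_{0.19} = -0.8779, z_{0.71} = 0.5534.
σ = (4.605 − 4.19)/(0.5534 − (-0.8779)) = 0.290.
μ = 4.19 − (-0.8779)·0.290 = 4.445.
CV = √(exp(σ²)−1) = √(exp(0.0843)−1) = 0.297.

σ ≈ 0.290, CV ≈ 0.297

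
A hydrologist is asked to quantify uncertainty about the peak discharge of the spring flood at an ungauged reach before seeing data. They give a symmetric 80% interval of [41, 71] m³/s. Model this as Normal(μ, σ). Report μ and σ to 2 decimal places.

A symmetric 80% interval runs μ ± z·σ with z = 1.282.
Half-width = 15, so σ = 15/1.282 = 11.70.
μ is the interval midpoint, 56.00.

μ = 56.00, σ = 11.70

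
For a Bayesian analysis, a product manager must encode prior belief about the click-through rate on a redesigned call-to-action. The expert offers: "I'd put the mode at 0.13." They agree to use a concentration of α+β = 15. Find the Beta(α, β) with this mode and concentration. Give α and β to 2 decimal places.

α = 2.69, β = 12.31

For α,β > 1 the Beta mode is (α−1)/(α+β−2). With α+β = 15, the mode is (α−1)/13.
Set (α−1)/13 = 0.13 → α = 1 + 0.13·13 = 2.69.
β = 15 − α = 12.31.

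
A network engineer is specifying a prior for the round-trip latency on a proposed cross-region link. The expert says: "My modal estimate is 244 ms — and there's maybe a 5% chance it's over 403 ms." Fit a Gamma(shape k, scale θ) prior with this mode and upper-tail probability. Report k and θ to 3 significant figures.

Gamma(k,θ) with k>1 has mode (k−1)θ, so θ = 244/(k−1).
Need P(X < 403) = 0.95 with θ tied to k this way. Start at k = 2, θ = 244: P(X<403) ≈ 0.492.
Too low — raise k to concentrate. Iterating converges to k ≈ 12.1.
Then θ = 244/(12.1−1) ≈ 22.

k ≈ 12.1, θ ≈ 22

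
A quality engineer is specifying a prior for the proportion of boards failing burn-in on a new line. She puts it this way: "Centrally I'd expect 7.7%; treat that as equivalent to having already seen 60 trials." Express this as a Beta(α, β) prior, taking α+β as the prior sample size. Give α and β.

Under the effective-sample-size interpretation, Beta(α, β) has prior mean α/(α+β) and prior sample size α+β.
So α+β = 60 and α/(α+β) = 0.077, giving α = 0.077·60 = 4.62 and β = 60 − 4.62 = 55.38.

α = 4.62, β = 55.38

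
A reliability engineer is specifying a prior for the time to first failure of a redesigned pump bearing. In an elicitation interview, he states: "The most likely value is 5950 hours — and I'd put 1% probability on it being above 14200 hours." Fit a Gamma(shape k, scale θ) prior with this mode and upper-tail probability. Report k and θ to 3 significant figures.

k ≈ 7.27, θ ≈ 950

Gamma(k,θ) with k>1 has mode (k−1)θ, so θ = 5950/(k−1).
Need P(X < 14200) = 0.99 with θ tied to k this way. Start at k = 2, θ = 5950: P(X<14200) ≈ 0.689.
Too low — raise k to concentrate. Iterating converges to k ≈ 7.27.
Then θ = 5950/(7.27−1) ≈ 950.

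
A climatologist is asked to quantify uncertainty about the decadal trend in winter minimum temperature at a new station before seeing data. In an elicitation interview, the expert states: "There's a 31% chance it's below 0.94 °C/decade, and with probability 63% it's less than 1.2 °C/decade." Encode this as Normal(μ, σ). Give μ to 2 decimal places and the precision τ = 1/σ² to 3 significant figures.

The p-quantile of Normal(μ,σ) is μ + z_p·σ, with z_{0.31} = -0.4959 and z_{0.63} = 0.3319.
Eliminate σ: μ = (z₂·x₁ − z₁·x₂)/(z₂ − z₁) = (0.3319·0.94 − (-0.4959)·1.2)/0.8277 = 1.10.
Then σ = (x₂ − x₁)/(z₂ − z₁) = (1.2 − 0.94)/0.8277 = 0.31.
Precision τ = 1/σ² = 1/0.3141² = 10.1.

μ = 1.10, τ = 10.1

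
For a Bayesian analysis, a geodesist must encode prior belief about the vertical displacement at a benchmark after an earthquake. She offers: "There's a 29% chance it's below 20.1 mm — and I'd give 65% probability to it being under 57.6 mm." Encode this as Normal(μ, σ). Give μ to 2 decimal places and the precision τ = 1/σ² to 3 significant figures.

For Normal(μ,σ), the p-quantile is μ + z_p·σ. Here z_{0.29} = -0.5534, z_{0.65} = 0.3853.
So 20.1 = μ − 0.5534σ and 57.6 = μ + 0.3853σ.
Subtracting: σ = (57.6 − 20.1)/(0.3853 − (-0.5534)) = 39.95.
Then μ = 20.1 − (-0.5534)·39.95 = 42.21.
Precision τ = 1/σ² = 1/39.95² = 0.000627.

μ = 42.21, τ = 0.000627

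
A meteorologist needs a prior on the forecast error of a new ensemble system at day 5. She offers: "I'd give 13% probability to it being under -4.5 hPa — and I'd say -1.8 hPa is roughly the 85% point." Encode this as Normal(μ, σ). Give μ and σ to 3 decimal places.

μ = -3.094, σ = 1.248

The p-quantile of Normal(μ,σ) is μ + z_p·σ, with z_{0.13} = -1.126 and z_{0.85} = 1.036.
Eliminate σ: μ = (z₂·x₁ − z₁·x₂)/(z₂ − z₁) = (1.036·-4.5 − (-1.126)·-1.8)/2.163 = -3.094.
Then σ = (x₂ − x₁)/(z₂ − z₁) = (-1.8 − -4.5)/2.163 = 1.248.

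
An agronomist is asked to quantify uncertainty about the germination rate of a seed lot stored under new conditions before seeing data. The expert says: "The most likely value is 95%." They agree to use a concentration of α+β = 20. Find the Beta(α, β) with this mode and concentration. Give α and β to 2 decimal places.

α = 18.10, β = 1.90

For α,β > 1 the Beta mode is (α−1)/(α+β−2). With α+β = 20, the mode is (α−1)/18.
Set (α−1)/18 = 0.95 → α = 1 + 0.95·18 = 18.10.
β = 20 − α = 1.90.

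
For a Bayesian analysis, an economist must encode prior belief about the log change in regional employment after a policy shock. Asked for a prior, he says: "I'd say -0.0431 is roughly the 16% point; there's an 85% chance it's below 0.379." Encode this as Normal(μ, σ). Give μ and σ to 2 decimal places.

For Normal(μ,σ), the p-quantile is μ + z_p·σ. Here z_{0.16} = -0.9945, z_{0.85} = 1.036.
So -0.0431 = μ − 0.9945σ and 0.379 = μ + 1.036σ.
Subtracting: σ = (0.379 − -0.0431)/(1.036 − (-0.9945)) = 0.21.
Then μ = -0.0431 − (-0.9945)·0.21 = 0.16.

μ = 0.16, σ = 0.21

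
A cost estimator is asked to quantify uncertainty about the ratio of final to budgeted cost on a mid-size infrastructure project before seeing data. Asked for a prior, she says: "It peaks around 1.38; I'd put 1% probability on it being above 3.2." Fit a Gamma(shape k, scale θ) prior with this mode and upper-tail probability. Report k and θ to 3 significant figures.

Gamma(k,θ) with k>1 has mode (k−1)θ, so θ = 1.38/(k−1).
Need P(X < 3.2) = 0.99 with θ tied to k this way. Start at k = 2, θ = 1.38: P(X<3.2) ≈ 0.673.
Too low — raise k to concentrate. Iterating converges to k ≈ 7.74.
Then θ = 1.38/(7.74−1) ≈ 0.205.

k ≈ 7.74, θ ≈ 0.205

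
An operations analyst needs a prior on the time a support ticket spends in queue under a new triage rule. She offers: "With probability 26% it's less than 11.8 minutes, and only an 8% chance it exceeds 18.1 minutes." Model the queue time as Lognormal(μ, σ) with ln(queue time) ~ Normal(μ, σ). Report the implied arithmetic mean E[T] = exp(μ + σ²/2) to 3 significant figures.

If T ~ Lognormal(μ,σ) then ln T ~ Normal(μ,σ), so the p-quantile of ln T is μ + z_p·σ.
ln(11.8) = 2.468 and ln(18.1) = 2.896; z_{0.26} = -0.6433, z_{0.92} = 1.405.
σ = (2.896 − 2.468)/(1.405 − (-0.6433)) = 0.209.
μ = 2.468 − (-0.6433)·0.209 = 2.602.
E[T] = exp(μ + σ²/2) = exp(2.602 + 0.0218) = 13.8 minutes.

E[T] ≈ 13.8 minutes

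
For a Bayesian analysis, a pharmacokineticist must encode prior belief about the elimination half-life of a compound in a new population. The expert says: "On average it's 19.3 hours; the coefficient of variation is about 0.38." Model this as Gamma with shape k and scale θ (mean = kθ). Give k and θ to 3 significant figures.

For Gamma(k, scale θ): mean = kθ, variance = kθ², so CV = 1/√k.
CV = 0.38, hence k = 1/CV² = 6.93.
Then θ = mean/k = 19.3/6.93 = 2.79.

k ≈ 6.93, θ ≈ 2.79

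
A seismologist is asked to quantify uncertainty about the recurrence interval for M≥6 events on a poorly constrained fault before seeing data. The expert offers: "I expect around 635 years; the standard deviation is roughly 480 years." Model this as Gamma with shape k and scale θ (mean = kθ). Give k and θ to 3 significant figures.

k ≈ 1.75, θ ≈ 363

For Gamma(k, scale θ): mean = kθ, variance = kθ², so CV = 1/√k.
CV = SD/mean = 480/635 = 0.7559, hence k = 1/CV² = 1.75.
Then θ = mean/k = 635/1.75 = 363.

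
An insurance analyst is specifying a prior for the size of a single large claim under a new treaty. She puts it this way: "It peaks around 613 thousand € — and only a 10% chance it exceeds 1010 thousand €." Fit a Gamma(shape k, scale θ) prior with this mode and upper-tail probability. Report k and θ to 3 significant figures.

k ≈ 8.56, θ ≈ 81

Gamma(k,θ) with k>1 has mode (k−1)θ, so θ = 613/(k−1).
Need P(X < 1010) = 0.9 with θ tied to k this way. Start at k = 2, θ = 613: P(X<1010) ≈ 0.490.
Too low — raise k to concentrate. Iterating converges to k ≈ 8.56.
Then θ = 613/(8.56−1) ≈ 81.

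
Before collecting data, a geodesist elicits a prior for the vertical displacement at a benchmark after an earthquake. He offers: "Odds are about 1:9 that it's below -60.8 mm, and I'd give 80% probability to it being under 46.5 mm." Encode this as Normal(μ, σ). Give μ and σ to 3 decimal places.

The p-quantile of Normal(μ,σ) is μ + z_p·σ, with z_{0.1} = -1.282 and z_{0.8} = 0.8416.
Eliminate σ: μ = (z₂·x₁ − z₁·x₂)/(z₂ − z₁) = (0.8416·-60.8 − (-1.282)·46.5)/2.123 = 3.967.
Then σ = (x₂ − x₁)/(z₂ − z₁) = (46.5 − -60.8)/2.123 = 50.538.

μ = 3.967, σ = 50.538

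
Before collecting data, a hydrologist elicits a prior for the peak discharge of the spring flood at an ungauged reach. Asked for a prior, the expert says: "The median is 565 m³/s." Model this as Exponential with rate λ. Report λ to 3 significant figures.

λ ≈ 0.00123

Exponential median = ln 2 / λ, so λ = ln 2 / 565.0 = 0.00123.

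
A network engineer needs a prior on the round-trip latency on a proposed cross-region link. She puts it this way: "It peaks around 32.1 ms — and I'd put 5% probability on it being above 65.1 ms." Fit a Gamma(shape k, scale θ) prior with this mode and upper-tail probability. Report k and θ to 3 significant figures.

Gamma(k,θ) with k>1 has mode (k−1)θ, so θ = 32.1/(k−1).
Need P(X < 65.1) = 0.95 with θ tied to k this way. Start at k = 2, θ = 32.1: P(X<65.1) ≈ 0.602.
Too low — raise k to concentrate. Iterating converges to k ≈ 6.54.
Then θ = 32.1/(6.54−1) ≈ 5.8.

k ≈ 6.54, θ ≈ 5.8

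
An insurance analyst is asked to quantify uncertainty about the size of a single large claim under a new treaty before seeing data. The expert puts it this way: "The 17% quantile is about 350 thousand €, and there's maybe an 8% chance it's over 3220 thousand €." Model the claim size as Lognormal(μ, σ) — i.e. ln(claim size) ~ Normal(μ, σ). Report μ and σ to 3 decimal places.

μ ≈ 6.755, σ ≈ 0.941

If T ~ Lognormal(μ,σ) then ln T ~ Normal(μ,σ), so the p-quantile of ln T is μ + z_p·σ.
ln(350) = 5.858 and ln(3220) = 8.077; z_{0.17} = -0.9542, z_{0.92} = 1.405.
σ = (8.077 − 5.858)/(1.405 − (-0.9542)) = 0.941.
μ = 5.858 − (-0.9542)·0.941 = 6.755.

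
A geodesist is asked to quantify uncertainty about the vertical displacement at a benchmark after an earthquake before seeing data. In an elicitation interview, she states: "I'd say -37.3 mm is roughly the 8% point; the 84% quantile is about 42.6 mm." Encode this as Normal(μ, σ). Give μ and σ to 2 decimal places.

μ = 9.49, σ = 33.30

For Normal(μ,σ), the p-quantile is μ + z_p·σ. Here z_{0.08} = -1.405, z_{0.84} = 0.9945.
So -37.3 = μ − 1.405σ and 42.6 = μ + 0.9945σ.
Subtracting: σ = (42.6 − -37.3)/(0.9945 − (-1.405)) = 33.30.
Then μ = -37.3 − (-1.405)·33.30 = 9.49.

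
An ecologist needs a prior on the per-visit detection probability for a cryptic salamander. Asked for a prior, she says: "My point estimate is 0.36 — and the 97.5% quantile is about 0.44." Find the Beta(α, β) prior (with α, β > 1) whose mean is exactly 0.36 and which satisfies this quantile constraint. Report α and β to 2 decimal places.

With mean 0.36 fixed, write α = 0.36s, β = 0.64s where s = α+β.
Need P(θ < 0.44) = 0.975 under Beta(0.36s, 0.64s). Normal approximation: (q−m)/√(m(1−m)/s) ≈ z_{0.975} = 1.96, so s ≈ 0.36·0.64·(1.96)²/(0.44−0.36)² = 138.3.
At s = 138.3: P(θ<0.44) ≈ 0.973. Adjusting to match 0.975 gives s ≈ 143.42.
So α = 0.36·143.42 ≈ 51.63, β = 0.64·143.42 ≈ 91.79.

α ≈ 51.63, β ≈ 91.79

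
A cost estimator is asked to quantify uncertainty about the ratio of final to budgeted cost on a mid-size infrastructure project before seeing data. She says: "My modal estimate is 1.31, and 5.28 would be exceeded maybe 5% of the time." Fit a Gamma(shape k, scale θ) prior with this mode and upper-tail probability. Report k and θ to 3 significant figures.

Gamma(k,θ) with k>1 has mode (k−1)θ, so θ = 1.31/(k−1).
Need P(X < 5.28) = 0.95 with θ tied to k this way. Start at k = 2, θ = 1.31: P(X<5.28) ≈ 0.911.
Too low — raise k to concentrate. Iterating converges to k ≈ 2.29.
Then θ = 1.31/(2.29−1) ≈ 1.01.

k ≈ 2.29, θ ≈ 1.01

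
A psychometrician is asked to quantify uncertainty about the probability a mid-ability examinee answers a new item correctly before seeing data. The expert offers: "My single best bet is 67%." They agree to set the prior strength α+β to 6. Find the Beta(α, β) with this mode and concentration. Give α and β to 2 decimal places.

α = 3.68, β = 2.32

For α,β > 1 the Beta mode is (α−1)/(α+β−2). With α+β = 6, the mode is (α−1)/4.
Set (α−1)/4 = 0.67 → α = 1 + 0.67·4 = 3.68.
β = 6 − α = 2.32.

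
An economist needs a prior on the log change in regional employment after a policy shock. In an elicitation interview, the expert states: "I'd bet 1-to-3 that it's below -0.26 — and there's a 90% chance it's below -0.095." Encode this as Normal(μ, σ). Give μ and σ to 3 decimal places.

For Normal(μ,σ), the p-quantile is μ + z_p·σ. Here z_{0.25} = -0.6745, z_{0.9} = 1.282.
So -0.26 = μ − 0.6745σ and -0.095 = μ + 1.282σ.
Subtracting: σ = (-0.095 − -0.26)/(1.282 − (-0.6745)) = 0.084.
Then μ = -0.26 − (-0.6745)·0.084 = -0.203.

μ = -0.203, σ = 0.084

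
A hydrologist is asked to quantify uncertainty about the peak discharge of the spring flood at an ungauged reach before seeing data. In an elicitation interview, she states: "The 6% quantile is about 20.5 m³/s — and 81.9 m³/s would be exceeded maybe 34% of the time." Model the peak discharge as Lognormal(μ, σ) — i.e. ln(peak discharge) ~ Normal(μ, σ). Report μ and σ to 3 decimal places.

μ ≈ 4.115, σ ≈ 0.704

If T ~ Lognormal(μ,σ) then ln T ~ Normal(μ,σ), so the p-quantile of ln T is μ + z_p·σ.
ln(20.5) = 3.02 and ln(81.9) = 4.405; z_{0.06} = -1.555, z_{0.66} = 0.4125.
σ = (4.405 − 3.02)/(0.4125 − (-1.555)) = 0.704.
μ = 3.02 − (-1.555)·0.704 = 4.115.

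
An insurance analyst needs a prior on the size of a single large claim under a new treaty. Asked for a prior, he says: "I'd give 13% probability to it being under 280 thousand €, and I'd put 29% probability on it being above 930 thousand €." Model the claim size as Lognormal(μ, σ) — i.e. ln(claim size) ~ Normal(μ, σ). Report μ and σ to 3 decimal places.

If T ~ Lognormal(μ,σ) then ln T ~ Normal(μ,σ), so the p-quantile of ln T is μ + z_p·σ.
ln(280) = 5.635 and ln(930) = 6.835; z_{0.13} = -1.126, z_{0.71} = 0.5534.
σ = (6.835 − 5.635)/(0.5534 − (-1.126)) = 0.715.
μ = 5.635 − (-1.126)·0.715 = 6.440.

μ ≈ 6.440, σ ≈ 0.715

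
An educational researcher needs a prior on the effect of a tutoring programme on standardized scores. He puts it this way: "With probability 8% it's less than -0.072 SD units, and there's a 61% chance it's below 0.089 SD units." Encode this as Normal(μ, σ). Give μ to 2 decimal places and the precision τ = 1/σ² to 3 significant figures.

μ = 0.06, τ = 109

The p-quantile of Normal(μ,σ) is μ + z_p·σ, with z_{0.08} = -1.405 and z_{0.61} = 0.2793.
Eliminate σ: μ = (z₂·x₁ − z₁·x₂)/(z₂ − z₁) = (0.2793·-0.072 − (-1.405)·0.089)/1.684 = 0.06.
Then σ = (x₂ − x₁)/(z₂ − z₁) = (0.089 − -0.072)/1.684 = 0.10.
Precision τ = 1/σ² = 1/0.09558² = 109.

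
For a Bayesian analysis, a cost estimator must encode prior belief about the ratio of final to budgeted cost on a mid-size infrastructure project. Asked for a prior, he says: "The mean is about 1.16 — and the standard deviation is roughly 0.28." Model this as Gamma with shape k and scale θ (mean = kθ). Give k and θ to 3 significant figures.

k ≈ 17.2, θ ≈ 0.0676

For Gamma(k, scale θ): mean = kθ, variance = kθ², so CV = 1/√k.
CV = SD/mean = 0.28/1.16 = 0.2414, hence k = 1/CV² = 17.2.
Then θ = mean/k = 1.16/17.2 = 0.0676.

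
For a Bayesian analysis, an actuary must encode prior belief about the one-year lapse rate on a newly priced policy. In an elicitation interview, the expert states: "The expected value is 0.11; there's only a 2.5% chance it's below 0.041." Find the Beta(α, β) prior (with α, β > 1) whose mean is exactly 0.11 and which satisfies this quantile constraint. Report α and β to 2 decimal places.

α ≈ 5.71, β ≈ 46.23

With mean 0.11 fixed, write α = 0.11s, β = 0.89s where s = α+β.
Need P(θ < 0.041) = 0.025 under Beta(0.11s, 0.89s). Normal approximation: (q−m)/√(m(1−m)/s) ≈ z_{0.025} = -1.96, so s ≈ 0.11·0.89·(-1.96)²/(0.041−0.11)² = 79.0.
At s = 79.0: P(θ<0.041) ≈ 0.007. Adjusting to match 0.025 gives s ≈ 51.95.
So α = 0.11·51.95 ≈ 5.71, β = 0.89·51.95 ≈ 46.23.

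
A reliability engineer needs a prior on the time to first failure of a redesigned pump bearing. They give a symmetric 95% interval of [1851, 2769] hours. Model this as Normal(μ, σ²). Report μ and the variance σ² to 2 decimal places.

μ = 2310.00, σ² = 54844.01

A symmetric 95% interval runs μ ± z·σ with z = 1.96.
Half-width = 459, so σ = 459/1.96 = 234.188 and σ² = 54844.01.
μ is the interval midpoint, 2310.00.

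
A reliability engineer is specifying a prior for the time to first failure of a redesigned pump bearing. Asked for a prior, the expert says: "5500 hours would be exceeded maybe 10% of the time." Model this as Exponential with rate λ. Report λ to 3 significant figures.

P(T > 5500.0) = e^(−λ·5500.0) = 0.1, so λ = −ln(0.1)/5500.0 = 0.000419.

λ ≈ 0.000419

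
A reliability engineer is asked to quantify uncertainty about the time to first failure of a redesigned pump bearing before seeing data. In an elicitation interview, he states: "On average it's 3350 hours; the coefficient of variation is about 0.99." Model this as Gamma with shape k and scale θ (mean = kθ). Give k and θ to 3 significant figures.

k ≈ 1.02, θ ≈ 3280

For Gamma(k, scale θ): mean = kθ, variance = kθ², so CV = 1/√k.
CV = 0.99, hence k = 1/CV² = 1.02.
Then θ = mean/k = 3350/1.02 = 3280.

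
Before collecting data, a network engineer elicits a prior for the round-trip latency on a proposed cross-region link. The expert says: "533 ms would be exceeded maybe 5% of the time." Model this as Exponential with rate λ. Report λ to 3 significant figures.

P(T > 533.0) = e^(−λ·533.0) = 0.05, so λ = −ln(0.05)/533.0 = 0.00562.

λ ≈ 0.00562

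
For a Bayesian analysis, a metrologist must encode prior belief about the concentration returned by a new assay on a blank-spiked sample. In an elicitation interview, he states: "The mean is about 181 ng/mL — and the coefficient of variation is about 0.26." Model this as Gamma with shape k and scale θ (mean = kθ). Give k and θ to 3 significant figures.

For Gamma(k, scale θ): mean = kθ, variance = kθ², so CV = 1/√k.
CV = 0.26, hence k = 1/CV² = 14.8.
Then θ = mean/k = 181/14.8 = 12.2.

k ≈ 14.8, θ ≈ 12.2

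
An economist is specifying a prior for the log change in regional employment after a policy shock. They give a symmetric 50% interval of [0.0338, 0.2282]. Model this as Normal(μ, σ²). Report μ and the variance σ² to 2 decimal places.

A symmetric 50% interval runs μ ± z·σ with z = 0.6745.
Half-width = 0.0972, so σ = 0.0972/0.6745 = 0.144 and σ² = 0.02.
μ is the interval midpoint, 0.13.

μ = 0.13, σ² = 0.02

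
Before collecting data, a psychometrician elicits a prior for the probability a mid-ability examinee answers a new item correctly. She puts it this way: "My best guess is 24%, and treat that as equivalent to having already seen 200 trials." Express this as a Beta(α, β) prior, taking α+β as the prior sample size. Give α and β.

Under the effective-sample-size interpretation, Beta(α, β) has prior mean α/(α+β) and prior sample size α+β.
So α+β = 200 and α/(α+β) = 0.24, giving α = 0.24·200 = 48 and β = 200 − 48 = 152.

α = 48, β = 152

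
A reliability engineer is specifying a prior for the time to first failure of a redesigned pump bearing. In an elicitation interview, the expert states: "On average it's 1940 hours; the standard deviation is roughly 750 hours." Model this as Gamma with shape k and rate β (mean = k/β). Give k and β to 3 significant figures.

For Gamma(k, rate β): mean = k/β, variance = k/β², so CV = 1/√k.
CV = SD/mean = 750/1940 = 0.3866, hence k = 1/CV² = 6.69.
Then β = k/mean = 6.69/1940 = 0.00345.

k ≈ 6.69, β ≈ 0.00345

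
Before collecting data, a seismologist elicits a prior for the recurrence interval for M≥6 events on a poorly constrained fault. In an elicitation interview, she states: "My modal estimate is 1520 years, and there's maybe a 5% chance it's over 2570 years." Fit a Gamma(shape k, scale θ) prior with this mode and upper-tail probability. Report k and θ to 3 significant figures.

Gamma(k,θ) with k>1 has mode (k−1)θ, so θ = 1520/(k−1).
Need P(X < 2570) = 0.95 with θ tied to k this way. Start at k = 2, θ = 1520: P(X<2570) ≈ 0.504.
Too low — raise k to concentrate. Iterating converges to k ≈ 11.1.
Then θ = 1520/(11.1−1) ≈ 150.

k ≈ 11.1, θ ≈ 150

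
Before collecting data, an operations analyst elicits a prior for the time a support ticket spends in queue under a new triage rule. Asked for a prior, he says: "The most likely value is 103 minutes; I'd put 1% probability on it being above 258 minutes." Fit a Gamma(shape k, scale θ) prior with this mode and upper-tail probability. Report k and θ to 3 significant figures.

k ≈ 6.56, θ ≈ 18.5

Gamma(k,θ) with k>1 has mode (k−1)θ, so θ = 103/(k−1).
Need P(X < 258) = 0.99 with θ tied to k this way. Start at k = 2, θ = 103: P(X<258) ≈ 0.714.
Too low — raise k to concentrate. Iterating converges to k ≈ 6.56.
Then θ = 103/(6.56−1) ≈ 18.5.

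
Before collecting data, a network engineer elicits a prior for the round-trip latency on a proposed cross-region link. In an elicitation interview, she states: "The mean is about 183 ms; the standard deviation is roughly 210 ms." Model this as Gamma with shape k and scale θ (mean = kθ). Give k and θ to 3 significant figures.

For Gamma(k, scale θ): mean = kθ, variance = kθ², so CV = 1/√k.
CV = SD/mean = 210/183 = 1.148, hence k = 1/CV² = 0.759.
Then θ = mean/k = 183/0.759 = 241.

k ≈ 0.759, θ ≈ 241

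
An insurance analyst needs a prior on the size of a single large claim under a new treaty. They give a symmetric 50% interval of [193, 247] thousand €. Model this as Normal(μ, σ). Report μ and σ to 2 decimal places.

A symmetric 50% interval runs μ ± z·σ with z = 0.6745.
Half-width = 27, so σ = 27/0.6745 = 40.03.
μ is the interval midpoint, 220.00.

μ = 220.00, σ = 40.03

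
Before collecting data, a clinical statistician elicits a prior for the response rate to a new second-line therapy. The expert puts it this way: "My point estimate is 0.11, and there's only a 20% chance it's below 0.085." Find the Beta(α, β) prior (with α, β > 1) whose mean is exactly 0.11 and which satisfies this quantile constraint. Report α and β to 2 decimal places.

With mean 0.11 fixed, write α = 0.11s, β = 0.89s where s = α+β.
Need P(θ < 0.085) = 0.2 under Beta(0.11s, 0.89s). Normal approximation: (q−m)/√(m(1−m)/s) ≈ z_{0.2} = -0.842, so s ≈ 0.11·0.89·(-0.842)²/(0.085−0.11)² = 111.0.
At s = 111.0: P(θ<0.085) ≈ 0.205. Adjusting to match 0.2 gives s ≈ 114.86.
So α = 0.11·114.86 ≈ 12.63, β = 0.89·114.86 ≈ 102.23.

α ≈ 12.63, β ≈ 102.23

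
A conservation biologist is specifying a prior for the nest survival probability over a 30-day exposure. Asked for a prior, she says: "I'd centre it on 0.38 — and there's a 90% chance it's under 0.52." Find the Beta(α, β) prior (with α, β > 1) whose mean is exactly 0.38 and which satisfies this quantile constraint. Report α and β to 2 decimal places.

α ≈ 7.65, β ≈ 12.47

With mean 0.38 fixed, write α = 0.38s, β = 0.62s where s = α+β.
Need P(θ < 0.52) = 0.9 under Beta(0.38s, 0.62s). Normal approximation: (q−m)/√(m(1−m)/s) ≈ z_{0.9} = 1.28, so s ≈ 0.38·0.62·(1.28)²/(0.52−0.38)² = 19.7.
At s = 19.7: P(θ<0.52) ≈ 0.898. Adjusting to match 0.9 gives s ≈ 20.12.
So α = 0.38·20.12 ≈ 7.65, β = 0.62·20.12 ≈ 12.47.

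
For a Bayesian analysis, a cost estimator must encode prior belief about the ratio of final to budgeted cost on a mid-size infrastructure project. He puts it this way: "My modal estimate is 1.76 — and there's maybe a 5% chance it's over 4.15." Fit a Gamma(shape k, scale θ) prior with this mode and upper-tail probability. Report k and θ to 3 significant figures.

Gamma(k,θ) with k>1 has mode (k−1)θ, so θ = 1.76/(k−1).
Need P(X < 4.15) = 0.95 with θ tied to k this way. Start at k = 2, θ = 1.76: P(X<4.15) ≈ 0.682.
Too low — raise k to concentrate. Iterating converges to k ≈ 4.71.
Then θ = 1.76/(4.71−1) ≈ 0.474.

k ≈ 4.71, θ ≈ 0.474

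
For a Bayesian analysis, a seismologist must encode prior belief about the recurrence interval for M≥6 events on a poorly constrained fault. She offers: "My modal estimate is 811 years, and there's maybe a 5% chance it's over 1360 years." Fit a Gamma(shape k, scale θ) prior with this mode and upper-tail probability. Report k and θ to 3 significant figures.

k ≈ 11.4, θ ≈ 77.6

Gamma(k,θ) with k>1 has mode (k−1)θ, so θ = 811/(k−1).
Need P(X < 1360) = 0.95 with θ tied to k this way. Start at k = 2, θ = 811: P(X<1360) ≈ 0.500.
Too low — raise k to concentrate. Iterating converges to k ≈ 11.4.
Then θ = 811/(11.4−1) ≈ 77.6.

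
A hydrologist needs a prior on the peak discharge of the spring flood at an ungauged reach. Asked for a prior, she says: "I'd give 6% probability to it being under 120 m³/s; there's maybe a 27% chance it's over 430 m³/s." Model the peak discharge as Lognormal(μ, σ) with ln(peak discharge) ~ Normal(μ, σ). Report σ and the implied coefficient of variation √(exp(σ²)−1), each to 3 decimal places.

If T ~ Lognormal(μ,σ) then ln T ~ Normal(μ,σ), so the p-quantile of ln T is μ + z_p·σ.
ln(120) = 4.787 and ln(430) = 6.064; z_{0.06} = -1.555, z_{0.73} = 0.6128.
σ = (6.064 − 4.787)/(0.6128 − (-1.555)) = 0.589.
μ = 4.787 − (-1.555)·0.589 = 5.703.
CV = √(exp(σ²)−1) = √(exp(0.3467)−1) = 0.644.

σ ≈ 0.589, CV ≈ 0.644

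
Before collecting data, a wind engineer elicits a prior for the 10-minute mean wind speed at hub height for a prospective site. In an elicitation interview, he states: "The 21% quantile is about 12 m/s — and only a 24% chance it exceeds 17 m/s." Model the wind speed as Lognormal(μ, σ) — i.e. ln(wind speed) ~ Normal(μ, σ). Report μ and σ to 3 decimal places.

If T ~ Lognormal(μ,σ) then ln T ~ Normal(μ,σ), so the p-quantile of ln T is μ + z_p·σ.
ln(12) = 2.485 and ln(17) = 2.833; z_{0.21} = -0.8064, z_{0.76} = 0.7063.
σ = (2.833 − 2.485)/(0.7063 − (-0.8064)) = 0.230.
μ = 2.485 − (-0.8064)·0.230 = 2.671.

μ ≈ 2.671, σ ≈ 0.230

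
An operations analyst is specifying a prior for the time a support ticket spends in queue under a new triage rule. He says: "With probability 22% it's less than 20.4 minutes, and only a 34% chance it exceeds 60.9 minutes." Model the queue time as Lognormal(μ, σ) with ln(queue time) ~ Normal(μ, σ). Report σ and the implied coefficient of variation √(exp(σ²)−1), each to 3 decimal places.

If T ~ Lognormal(μ,σ) then ln T ~ Normal(μ,σ), so the p-quantile of ln T is μ + z_p·σ.
ln(20.4) = 3.016 and ln(60.9) = 4.109; z_{0.22} = -0.7722, z_{0.66} = 0.4125.
σ = (4.109 − 3.016)/(0.4125 − (-0.7722)) = 0.923.
μ = 3.016 − (-0.7722)·0.923 = 3.728.
CV = √(exp(σ²)−1) = √(exp(0.8523)−1) = 1.160.

σ ≈ 0.923, CV ≈ 1.160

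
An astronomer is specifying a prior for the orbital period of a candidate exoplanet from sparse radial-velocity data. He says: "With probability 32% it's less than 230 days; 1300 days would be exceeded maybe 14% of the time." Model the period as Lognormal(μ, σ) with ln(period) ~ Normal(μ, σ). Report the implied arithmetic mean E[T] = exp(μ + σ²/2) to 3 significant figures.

E[T] ≈ 726 days

If T ~ Lognormal(μ,σ) then ln T ~ Normal(μ,σ), so the p-quantile of ln T is μ + z_p·σ.
ln(230) = 5.438 and ln(1300) = 7.17; z_{0.32} = -0.4677, z_{0.86} = 1.08.
σ = (7.17 − 5.438)/(1.08 − (-0.4677)) = 1.119.
μ = 5.438 − (-0.4677)·1.119 = 5.961.
E[T] = exp(μ + σ²/2) = exp(5.961 + 0.6259) = 726 days.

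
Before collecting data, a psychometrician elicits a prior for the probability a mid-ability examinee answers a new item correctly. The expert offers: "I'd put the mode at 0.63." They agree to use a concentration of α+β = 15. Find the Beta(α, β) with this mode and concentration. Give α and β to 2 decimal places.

α = 9.19, β = 5.81

For α,β > 1 the Beta mode is (α−1)/(α+β−2). With α+β = 15, the mode is (α−1)/13.
Set (α−1)/13 = 0.63 → α = 1 + 0.63·13 = 9.19.
β = 15 − α = 5.81.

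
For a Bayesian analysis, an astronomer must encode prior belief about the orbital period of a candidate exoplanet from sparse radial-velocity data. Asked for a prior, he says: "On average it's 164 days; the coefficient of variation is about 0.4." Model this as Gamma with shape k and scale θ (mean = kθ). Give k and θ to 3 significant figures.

k ≈ 6.25, θ ≈ 26.2

For Gamma(k, scale θ): mean = kθ, variance = kθ², so CV = 1/√k.
CV = 0.4, hence k = 1/CV² = 6.25.
Then θ = mean/k = 164/6.25 = 26.2.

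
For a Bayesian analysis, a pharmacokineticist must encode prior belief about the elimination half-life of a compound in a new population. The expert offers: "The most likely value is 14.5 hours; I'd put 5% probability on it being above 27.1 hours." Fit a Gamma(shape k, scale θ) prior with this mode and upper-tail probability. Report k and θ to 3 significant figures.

k ≈ 8.11, θ ≈ 2.04

Gamma(k,θ) with k>1 has mode (k−1)θ, so θ = 14.5/(k−1).
Need P(X < 27.1) = 0.95 with θ tied to k this way. Start at k = 2, θ = 14.5: P(X<27.1) ≈ 0.557.
Too low — raise k to concentrate. Iterating converges to k ≈ 8.11.
Then θ = 14.5/(8.11−1) ≈ 2.04.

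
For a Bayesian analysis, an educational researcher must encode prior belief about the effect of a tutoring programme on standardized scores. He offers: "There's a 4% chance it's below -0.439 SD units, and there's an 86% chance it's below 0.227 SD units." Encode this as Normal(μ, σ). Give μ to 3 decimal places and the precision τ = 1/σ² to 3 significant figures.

μ = -0.027, τ = 18.1

The p-quantile of Normal(μ,σ) is μ + z_p·σ, with z_{0.04} = -1.751 and z_{0.86} = 1.08.
Eliminate σ: μ = (z₂·x₁ − z₁·x₂)/(z₂ − z₁) = (1.08·-0.439 − (-1.751)·0.227)/2.831 = -0.027.
Then σ = (x₂ − x₁)/(z₂ − z₁) = (0.227 − -0.439)/2.831 = 0.235.
Precision τ = 1/σ² = 1/0.2353² = 18.1.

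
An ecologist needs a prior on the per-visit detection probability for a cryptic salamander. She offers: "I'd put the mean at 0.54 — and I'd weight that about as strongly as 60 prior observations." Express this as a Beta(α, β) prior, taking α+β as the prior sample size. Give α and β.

Under the effective-sample-size interpretation, Beta(α, β) has prior mean α/(α+β) and prior sample size α+β.
So α+β = 60 and α/(α+β) = 0.54, giving α = 0.54·60 = 32.4 and β = 60 − 32.4 = 27.6.

α = 32.4, β = 27.6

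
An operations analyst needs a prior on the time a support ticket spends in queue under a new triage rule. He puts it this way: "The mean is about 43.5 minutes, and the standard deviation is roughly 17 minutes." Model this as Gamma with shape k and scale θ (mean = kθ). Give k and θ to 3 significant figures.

For Gamma(k, scale θ): mean = kθ, variance = kθ², so CV = 1/√k.
CV = SD/mean = 17/43.5 = 0.3908, hence k = 1/CV² = 6.55.
Then θ = mean/k = 43.5/6.55 = 6.64.

k ≈ 6.55, θ ≈ 6.64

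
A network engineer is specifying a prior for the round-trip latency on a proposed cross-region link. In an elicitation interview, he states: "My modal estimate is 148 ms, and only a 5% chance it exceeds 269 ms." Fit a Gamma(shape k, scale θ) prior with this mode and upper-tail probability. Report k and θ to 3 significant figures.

k ≈ 8.8, θ ≈ 19

Gamma(k,θ) with k>1 has mode (k−1)θ, so θ = 148/(k−1).
Need P(X < 269) = 0.95 with θ tied to k this way. Start at k = 2, θ = 148: P(X<269) ≈ 0.542.
Too low — raise k to concentrate. Iterating converges to k ≈ 8.8.
Then θ = 148/(8.8−1) ≈ 19.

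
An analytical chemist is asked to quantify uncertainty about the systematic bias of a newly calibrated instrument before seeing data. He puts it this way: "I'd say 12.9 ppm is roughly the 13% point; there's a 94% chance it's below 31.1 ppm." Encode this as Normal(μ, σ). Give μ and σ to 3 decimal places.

The p-quantile of Normal(μ,σ) is μ + z_p·σ, with z_{0.13} = -1.126 and z_{0.94} = 1.555.
Eliminate σ: μ = (z₂·x₁ − z₁·x₂)/(z₂ − z₁) = (1.555·12.9 − (-1.126)·31.1)/2.681 = 20.546.
Then σ = (x₂ − x₁)/(z₂ − z₁) = (31.1 − 12.9)/2.681 = 6.788.

μ = 20.546, σ = 6.788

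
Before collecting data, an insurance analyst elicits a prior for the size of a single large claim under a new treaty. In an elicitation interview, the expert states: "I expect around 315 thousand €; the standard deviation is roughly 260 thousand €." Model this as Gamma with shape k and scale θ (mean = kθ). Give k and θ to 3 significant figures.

k ≈ 1.47, θ ≈ 215

For Gamma(k, scale θ): mean = kθ, variance = kθ², so CV = 1/√k.
CV = SD/mean = 260/315 = 0.8254, hence k = 1/CV² = 1.47.
Then θ = mean/k = 315/1.47 = 215.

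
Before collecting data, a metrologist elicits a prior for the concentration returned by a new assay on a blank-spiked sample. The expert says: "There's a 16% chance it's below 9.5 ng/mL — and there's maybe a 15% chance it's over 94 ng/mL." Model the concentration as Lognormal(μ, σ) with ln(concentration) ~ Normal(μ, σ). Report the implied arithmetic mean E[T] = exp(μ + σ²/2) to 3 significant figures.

E[T] ≈ 55.2 ng/mL

If T ~ Lognormal(μ,σ) then ln T ~ Normal(μ,σ), so the p-quantile of ln T is μ + z_p·σ.
ln(9.5) = 2.251 and ln(94) = 4.543; z_{0.16} = -0.9945, z_{0.85} = 1.036.
σ = (4.543 − 2.251)/(1.036 − (-0.9945)) = 1.129.
μ = 2.251 − (-0.9945)·1.129 = 3.374.
E[T] = exp(μ + σ²/2) = exp(3.374 + 0.6368) = 55.2 ng/mL.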